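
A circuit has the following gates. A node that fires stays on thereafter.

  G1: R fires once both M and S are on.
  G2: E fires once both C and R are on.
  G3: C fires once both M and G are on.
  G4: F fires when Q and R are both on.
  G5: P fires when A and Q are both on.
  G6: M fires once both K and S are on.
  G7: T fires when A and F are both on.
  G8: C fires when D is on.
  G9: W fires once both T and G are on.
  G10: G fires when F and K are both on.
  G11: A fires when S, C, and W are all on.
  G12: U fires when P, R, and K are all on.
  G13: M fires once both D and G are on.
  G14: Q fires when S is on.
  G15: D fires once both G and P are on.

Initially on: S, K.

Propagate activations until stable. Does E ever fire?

Yes

S is on, so Q fires (G14).
K and S are on, so M fires (G6).
G1: M and S on → R on.
Q and R are on, so F fires (G4).
G10: F and K on → G on.
M and G are on, so C fires (G3).
G2: C and R on → E on.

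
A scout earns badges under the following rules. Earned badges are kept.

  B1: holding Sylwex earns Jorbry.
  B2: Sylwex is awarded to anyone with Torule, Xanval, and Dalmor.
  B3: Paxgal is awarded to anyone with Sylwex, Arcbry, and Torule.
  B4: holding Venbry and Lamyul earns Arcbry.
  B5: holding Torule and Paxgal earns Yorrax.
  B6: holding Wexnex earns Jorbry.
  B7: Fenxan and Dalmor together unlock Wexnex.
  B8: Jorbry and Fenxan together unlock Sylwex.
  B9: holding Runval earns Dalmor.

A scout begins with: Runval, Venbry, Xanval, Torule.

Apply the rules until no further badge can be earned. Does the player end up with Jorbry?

With Runval, Dalmor is earned (B9).
With Torule, Xanval, and Dalmor, Sylwex is earned (B2).
With Sylwex, Jorbry is earned (B1).

Yes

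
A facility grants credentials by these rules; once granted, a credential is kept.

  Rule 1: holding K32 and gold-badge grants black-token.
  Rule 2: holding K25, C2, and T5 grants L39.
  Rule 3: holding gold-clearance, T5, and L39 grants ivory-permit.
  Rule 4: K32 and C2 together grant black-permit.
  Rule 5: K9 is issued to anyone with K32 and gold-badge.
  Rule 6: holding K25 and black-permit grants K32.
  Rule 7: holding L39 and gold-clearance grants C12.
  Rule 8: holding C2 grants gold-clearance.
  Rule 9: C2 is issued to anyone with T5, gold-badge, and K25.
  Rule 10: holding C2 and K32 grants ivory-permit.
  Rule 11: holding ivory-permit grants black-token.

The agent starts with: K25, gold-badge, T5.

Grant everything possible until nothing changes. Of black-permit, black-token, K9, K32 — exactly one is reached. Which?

Holding T5, gold-badge, and K25 grants C2 (Rule 9).
Holding C2 grants gold-clearance (Rule 8).
Holding K25, C2, and T5 grants L39 (Rule 2).
Holding gold-clearance, T5, and L39 grants ivory-permit (Rule 3).
Holding ivory-permit grants black-token (Rule 11).
K32 would need K25 and black-permit (Rule 6), but black-permit is never granted. K9 would need K32 and gold-badge (Rule 5), but K32 is never granted. black-permit would need K32 and C2 (Rule 4), but K32 is never granted.

black-token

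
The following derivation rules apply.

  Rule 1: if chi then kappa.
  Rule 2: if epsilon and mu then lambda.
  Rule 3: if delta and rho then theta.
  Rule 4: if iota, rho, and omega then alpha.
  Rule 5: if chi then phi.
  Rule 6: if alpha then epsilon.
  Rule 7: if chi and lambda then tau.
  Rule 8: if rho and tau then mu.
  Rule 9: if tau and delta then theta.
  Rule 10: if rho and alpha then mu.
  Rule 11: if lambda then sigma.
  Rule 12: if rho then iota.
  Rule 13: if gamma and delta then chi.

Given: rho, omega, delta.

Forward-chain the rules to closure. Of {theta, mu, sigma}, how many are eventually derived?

delta and rho hold, so theta follows (Rule 3).
From rho, Rule 12 gives iota.
From iota, rho, and omega, Rule 4 gives alpha.
From rho and alpha, Rule 10 gives mu.
From alpha, Rule 6 gives epsilon.
epsilon and mu hold, so lambda follows (Rule 2).
lambda holds, so sigma follows (Rule 11).
theta: reached.
mu: reached.
sigma: reached.
All 3 are reached.

3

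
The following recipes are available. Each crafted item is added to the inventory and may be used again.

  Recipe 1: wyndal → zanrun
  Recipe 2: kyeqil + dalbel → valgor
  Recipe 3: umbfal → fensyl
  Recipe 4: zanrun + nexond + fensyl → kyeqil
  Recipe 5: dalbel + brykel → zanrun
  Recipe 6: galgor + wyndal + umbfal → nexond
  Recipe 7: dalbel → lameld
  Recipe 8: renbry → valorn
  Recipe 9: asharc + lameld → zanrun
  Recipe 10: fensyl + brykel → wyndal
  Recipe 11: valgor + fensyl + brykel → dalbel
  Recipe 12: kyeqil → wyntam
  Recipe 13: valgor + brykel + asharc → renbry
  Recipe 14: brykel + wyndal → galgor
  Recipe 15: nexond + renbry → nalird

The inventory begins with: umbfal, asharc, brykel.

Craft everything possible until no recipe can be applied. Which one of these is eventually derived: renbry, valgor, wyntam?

Using Recipe 3, umbfal makes fensyl.
Using Recipe 10, fensyl and brykel make wyndal.
brykel + wyndal → galgor (Recipe 14).
Using Recipe 1, wyndal makes zanrun.
Using Recipe 6, galgor, wyndal, and umbfal make nexond.
Using Recipe 4, zanrun, nexond, and fensyl make kyeqil.
kyeqil → wyntam (Recipe 12).
renbry would need valgor, brykel, and asharc (Recipe 13), but valgor is never obtained. valgor would need kyeqil and dalbel (Recipe 2), but dalbel is never obtained.

wyntam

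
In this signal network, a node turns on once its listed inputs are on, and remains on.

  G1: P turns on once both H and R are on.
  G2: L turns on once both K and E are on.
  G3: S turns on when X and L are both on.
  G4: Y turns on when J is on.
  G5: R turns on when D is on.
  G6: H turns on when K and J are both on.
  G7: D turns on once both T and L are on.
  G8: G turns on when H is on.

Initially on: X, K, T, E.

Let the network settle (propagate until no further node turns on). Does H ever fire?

H would need K and J (G6), but J never turns on.

No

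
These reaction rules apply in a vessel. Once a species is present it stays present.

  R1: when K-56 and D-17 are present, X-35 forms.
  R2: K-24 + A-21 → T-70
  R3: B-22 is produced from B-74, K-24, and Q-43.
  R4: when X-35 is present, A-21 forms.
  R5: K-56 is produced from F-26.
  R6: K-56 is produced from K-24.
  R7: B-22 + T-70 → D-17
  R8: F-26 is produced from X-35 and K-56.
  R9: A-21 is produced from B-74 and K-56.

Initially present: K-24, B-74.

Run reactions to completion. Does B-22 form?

No

B-22 would need B-74, K-24, and Q-43 (R3), but Q-43 never forms.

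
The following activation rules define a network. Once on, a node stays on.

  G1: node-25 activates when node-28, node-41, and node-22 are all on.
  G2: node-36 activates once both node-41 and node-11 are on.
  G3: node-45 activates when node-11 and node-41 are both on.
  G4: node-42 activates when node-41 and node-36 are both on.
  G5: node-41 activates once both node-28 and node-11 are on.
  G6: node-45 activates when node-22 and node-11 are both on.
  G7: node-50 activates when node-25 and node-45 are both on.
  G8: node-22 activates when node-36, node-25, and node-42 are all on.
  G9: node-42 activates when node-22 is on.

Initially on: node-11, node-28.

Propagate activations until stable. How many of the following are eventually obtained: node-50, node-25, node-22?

0

node-50 would need node-25 and node-45 (G7), but node-25 never turns on.
node-25 would need node-28, node-41, and node-22 (G1), but node-22 never turns on.
node-22 would need node-36, node-25, and node-42 (G8), but node-25 never turns on.
None of the 3 are reached.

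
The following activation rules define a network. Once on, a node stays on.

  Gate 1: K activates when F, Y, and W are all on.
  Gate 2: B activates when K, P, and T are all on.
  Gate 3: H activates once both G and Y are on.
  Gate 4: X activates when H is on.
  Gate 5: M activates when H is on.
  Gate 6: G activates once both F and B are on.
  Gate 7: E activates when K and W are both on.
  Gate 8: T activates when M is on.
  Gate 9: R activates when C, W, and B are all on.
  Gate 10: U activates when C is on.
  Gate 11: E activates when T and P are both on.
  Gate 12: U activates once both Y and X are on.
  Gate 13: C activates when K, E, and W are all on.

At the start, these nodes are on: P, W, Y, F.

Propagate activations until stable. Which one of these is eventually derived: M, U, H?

F, Y, and W are on, so K activates (Gate 1).
Gate 7: K and W on → E on.
K, E, and W are on, so C activates (Gate 13).
C is on, so U activates (Gate 10).
M would need H (Gate 5), but H never turns on. H would need G and Y (Gate 3), but G never turns on.

U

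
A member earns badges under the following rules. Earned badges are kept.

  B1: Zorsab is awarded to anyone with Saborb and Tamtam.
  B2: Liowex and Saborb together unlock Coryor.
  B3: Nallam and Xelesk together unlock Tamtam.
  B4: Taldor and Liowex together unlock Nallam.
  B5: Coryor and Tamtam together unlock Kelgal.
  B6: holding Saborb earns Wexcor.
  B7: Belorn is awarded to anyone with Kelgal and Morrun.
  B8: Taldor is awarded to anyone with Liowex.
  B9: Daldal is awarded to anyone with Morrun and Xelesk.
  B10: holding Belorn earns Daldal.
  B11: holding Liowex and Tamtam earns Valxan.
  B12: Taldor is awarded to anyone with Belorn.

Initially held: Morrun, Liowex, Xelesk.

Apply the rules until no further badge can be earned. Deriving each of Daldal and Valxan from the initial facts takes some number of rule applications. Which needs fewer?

Daldal: With Morrun and Xelesk, Daldal is earned (B9). [1 rule application]
Valxan: With Liowex, Taldor is earned (B8). With Taldor and Liowex, Nallam is earned (B4). With Nallam and Xelesk, Tamtam is earned (B3). With Liowex and Tamtam, Valxan is earned (B11). [4 rule applications]
Daldal needs fewer.

Daldal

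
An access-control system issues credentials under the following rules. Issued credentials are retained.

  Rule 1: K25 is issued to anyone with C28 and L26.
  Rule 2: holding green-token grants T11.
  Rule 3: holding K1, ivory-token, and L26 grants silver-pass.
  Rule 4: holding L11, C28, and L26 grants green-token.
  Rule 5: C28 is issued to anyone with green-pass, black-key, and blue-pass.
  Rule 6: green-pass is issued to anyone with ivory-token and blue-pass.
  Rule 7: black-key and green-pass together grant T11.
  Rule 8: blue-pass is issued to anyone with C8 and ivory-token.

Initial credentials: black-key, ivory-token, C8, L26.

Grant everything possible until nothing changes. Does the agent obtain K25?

Yes

Holding C8 and ivory-token grants blue-pass (Rule 8).
Holding ivory-token and blue-pass grants green-pass (Rule 6).
Holding green-pass, black-key, and blue-pass grants C28 (Rule 5).
Holding C28 and L26 grants K25 (Rule 1).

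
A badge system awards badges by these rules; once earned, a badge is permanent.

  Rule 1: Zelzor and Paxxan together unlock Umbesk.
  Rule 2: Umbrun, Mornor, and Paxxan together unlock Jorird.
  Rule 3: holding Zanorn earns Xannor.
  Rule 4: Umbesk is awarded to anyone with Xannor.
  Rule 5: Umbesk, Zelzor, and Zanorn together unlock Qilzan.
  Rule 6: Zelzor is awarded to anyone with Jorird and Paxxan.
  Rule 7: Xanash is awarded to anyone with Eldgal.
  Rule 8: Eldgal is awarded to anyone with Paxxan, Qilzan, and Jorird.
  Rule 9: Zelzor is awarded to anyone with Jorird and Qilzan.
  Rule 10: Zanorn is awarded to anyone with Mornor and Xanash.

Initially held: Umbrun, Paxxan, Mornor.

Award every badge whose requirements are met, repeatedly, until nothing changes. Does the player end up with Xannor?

No

Xannor would need Zanorn (Rule 3), but Zanorn is never earned.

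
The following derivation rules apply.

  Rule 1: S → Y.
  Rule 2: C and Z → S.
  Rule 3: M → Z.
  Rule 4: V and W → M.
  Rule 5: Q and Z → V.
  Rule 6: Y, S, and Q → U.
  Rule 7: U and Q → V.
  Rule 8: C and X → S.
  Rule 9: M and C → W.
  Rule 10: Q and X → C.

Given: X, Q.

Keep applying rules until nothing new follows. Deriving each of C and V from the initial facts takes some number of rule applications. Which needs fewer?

C

C: From Q and X, Rule 10 gives C. [1 rule application]
V: From Q and X, Rule 10 gives C. C and X hold, so S follows (Rule 8). S holds, so Y follows (Rule 1). Y, S, and Q hold, so U follows (Rule 6). U and Q hold, so V follows (Rule 7). [5 rule applications]
C needs fewer.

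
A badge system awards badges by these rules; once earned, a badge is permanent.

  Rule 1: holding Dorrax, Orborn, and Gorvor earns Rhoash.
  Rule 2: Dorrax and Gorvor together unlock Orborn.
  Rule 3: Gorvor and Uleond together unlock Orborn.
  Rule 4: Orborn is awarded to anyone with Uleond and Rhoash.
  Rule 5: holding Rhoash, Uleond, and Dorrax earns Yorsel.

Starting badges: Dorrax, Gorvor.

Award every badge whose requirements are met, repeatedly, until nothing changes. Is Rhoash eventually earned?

With Dorrax and Gorvor, Orborn is earned (Rule 2).
With Dorrax, Orborn, and Gorvor, Rhoash is earned (Rule 1).

Yes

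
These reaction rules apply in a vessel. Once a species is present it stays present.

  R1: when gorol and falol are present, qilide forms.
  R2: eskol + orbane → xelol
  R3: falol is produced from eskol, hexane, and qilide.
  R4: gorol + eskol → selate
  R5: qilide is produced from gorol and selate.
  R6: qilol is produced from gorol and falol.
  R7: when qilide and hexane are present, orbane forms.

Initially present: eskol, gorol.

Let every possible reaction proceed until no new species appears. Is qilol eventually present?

qilol would need gorol and falol (R6), but falol never forms.

No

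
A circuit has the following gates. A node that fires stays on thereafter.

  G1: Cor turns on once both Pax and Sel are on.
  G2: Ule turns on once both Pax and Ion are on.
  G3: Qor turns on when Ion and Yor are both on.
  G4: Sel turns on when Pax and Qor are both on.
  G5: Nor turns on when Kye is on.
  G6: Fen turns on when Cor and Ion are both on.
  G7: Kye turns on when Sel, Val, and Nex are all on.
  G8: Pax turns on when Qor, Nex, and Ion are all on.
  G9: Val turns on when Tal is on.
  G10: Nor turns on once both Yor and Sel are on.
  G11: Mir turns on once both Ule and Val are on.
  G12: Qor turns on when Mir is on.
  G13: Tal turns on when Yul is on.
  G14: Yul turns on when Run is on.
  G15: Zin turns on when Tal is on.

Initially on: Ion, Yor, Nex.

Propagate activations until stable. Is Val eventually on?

No

Val would need Tal (G9), but Tal never turns on.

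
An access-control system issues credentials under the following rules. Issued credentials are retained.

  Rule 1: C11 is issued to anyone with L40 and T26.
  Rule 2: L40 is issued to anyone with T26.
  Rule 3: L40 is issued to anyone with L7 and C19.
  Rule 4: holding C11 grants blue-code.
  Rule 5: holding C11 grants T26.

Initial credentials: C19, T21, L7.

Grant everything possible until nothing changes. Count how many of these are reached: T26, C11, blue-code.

T26 would need C11 (Rule 5), but C11 is never granted.
C11 would need L40 and T26 (Rule 1), but T26 is never granted.
blue-code would need C11 (Rule 4), but C11 is never granted.
None of the 3 are reached.

0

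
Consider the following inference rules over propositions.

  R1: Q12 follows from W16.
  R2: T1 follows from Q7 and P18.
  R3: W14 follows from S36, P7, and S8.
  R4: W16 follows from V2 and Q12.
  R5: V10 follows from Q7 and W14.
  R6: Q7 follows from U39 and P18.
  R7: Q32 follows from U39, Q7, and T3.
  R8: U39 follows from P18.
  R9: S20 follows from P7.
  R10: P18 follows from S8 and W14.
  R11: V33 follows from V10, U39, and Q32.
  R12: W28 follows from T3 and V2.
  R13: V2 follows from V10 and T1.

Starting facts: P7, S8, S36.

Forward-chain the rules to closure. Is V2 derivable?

S36, P7, and S8 hold, so W14 follows (R3).
S8 and W14 hold, so P18 follows (R10).
From P18, R8 gives U39.
U39 and P18 hold, so Q7 follows (R6).
From Q7 and W14, R5 gives V10.
Q7 and P18 hold, so T1 follows (R2).
V10 and T1 hold, so V2 follows (R13).

Yes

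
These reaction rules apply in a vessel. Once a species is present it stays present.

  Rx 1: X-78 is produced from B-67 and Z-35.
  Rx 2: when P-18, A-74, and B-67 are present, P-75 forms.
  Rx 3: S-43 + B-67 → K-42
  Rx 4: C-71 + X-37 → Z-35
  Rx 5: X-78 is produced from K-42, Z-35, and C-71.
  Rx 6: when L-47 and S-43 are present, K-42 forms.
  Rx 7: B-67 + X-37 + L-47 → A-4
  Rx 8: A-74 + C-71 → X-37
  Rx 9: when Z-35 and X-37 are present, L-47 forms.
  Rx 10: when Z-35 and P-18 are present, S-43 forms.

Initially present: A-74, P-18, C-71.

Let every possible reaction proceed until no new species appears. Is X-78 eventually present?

A-74 and C-71 present → X-37 forms (Rx 8).
C-71 and X-37 present → Z-35 forms (Rx 4).
Z-35 and P-18 present → S-43 forms (Rx 10).
Z-35 and X-37 present → L-47 forms (Rx 9).
L-47 and S-43 present → K-42 forms (Rx 6).
K-42, Z-35, and C-71 present → X-78 forms (Rx 5).

Yes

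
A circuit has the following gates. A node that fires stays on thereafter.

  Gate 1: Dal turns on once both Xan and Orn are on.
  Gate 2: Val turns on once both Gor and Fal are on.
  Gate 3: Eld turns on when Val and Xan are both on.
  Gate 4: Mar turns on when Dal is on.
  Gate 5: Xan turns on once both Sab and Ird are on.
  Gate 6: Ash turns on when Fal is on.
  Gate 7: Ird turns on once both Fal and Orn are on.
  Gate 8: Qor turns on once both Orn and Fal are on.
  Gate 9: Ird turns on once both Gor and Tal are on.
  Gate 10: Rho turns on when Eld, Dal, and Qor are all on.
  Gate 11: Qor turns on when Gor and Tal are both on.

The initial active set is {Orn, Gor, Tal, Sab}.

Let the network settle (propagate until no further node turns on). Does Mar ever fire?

Gate 9: Gor and Tal on → Ird on.
Sab and Ird are on, so Xan turns on (Gate 5).
Xan and Orn are on, so Dal turns on (Gate 1).
Gate 4: Dal on → Mar on.

Yes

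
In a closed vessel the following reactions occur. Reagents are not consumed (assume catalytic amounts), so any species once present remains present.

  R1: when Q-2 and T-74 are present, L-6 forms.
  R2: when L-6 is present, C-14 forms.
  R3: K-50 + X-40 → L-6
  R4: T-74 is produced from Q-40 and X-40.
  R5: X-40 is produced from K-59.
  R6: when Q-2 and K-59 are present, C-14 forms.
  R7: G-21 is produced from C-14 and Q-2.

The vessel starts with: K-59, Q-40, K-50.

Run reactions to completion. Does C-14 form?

Yes

K-59 present → X-40 forms (R5).
K-50 and X-40 present → L-6 forms (R3).
L-6 present → C-14 forms (R2).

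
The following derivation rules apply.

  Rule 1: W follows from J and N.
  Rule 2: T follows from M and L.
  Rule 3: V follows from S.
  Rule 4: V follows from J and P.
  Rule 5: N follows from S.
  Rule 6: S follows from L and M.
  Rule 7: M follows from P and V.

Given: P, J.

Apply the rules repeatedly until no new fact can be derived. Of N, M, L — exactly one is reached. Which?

M

J and P hold, so V follows (Rule 4).
From P and V, Rule 7 gives M.
No rule produces L, and it is not given. N would need S (Rule 5), but S is never established.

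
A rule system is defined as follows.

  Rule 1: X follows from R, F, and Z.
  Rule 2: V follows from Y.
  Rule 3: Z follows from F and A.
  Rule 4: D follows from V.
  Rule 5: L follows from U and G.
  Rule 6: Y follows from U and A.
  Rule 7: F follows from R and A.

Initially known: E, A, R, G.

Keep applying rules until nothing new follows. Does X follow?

Yes

R and A hold, so F follows (Rule 7).
From F and A, Rule 3 gives Z.
From R, F, and Z, Rule 1 gives X.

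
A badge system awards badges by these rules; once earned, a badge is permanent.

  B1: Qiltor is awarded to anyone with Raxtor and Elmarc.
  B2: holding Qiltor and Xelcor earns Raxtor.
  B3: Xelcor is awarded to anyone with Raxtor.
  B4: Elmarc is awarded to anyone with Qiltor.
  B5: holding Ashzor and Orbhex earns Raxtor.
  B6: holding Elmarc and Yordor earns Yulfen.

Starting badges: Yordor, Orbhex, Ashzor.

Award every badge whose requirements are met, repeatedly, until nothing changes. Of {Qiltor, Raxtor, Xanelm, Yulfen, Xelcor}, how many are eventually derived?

2

With Ashzor and Orbhex, Raxtor is earned (B5).
With Raxtor, Xelcor is earned (B3).
Qiltor would need Raxtor and Elmarc (B1), but Elmarc is never earned.
Raxtor: reached.
No rule produces Xanelm, and it is not given.
Yulfen would need Elmarc and Yordor (B6), but Elmarc is never earned.
Xelcor: reached.
Reached: Raxtor and Xelcor — 2 of the 5.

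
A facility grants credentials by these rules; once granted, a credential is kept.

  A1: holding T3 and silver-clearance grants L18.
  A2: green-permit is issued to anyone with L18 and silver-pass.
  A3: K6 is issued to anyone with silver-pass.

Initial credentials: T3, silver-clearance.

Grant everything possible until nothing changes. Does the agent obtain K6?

No

K6 would need silver-pass (A3), but silver-pass is never granted.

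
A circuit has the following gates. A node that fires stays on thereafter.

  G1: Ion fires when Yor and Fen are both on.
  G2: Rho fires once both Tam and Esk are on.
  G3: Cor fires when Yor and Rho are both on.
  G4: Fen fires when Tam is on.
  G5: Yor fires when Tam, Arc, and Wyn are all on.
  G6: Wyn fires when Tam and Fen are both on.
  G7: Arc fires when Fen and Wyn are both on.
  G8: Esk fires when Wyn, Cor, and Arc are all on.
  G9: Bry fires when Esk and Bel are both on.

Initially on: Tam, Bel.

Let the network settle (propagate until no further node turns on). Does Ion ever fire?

Yes

G4: Tam on → Fen on.
Tam and Fen are on, so Wyn fires (G6).
Fen and Wyn are on, so Arc fires (G7).
Tam, Arc, and Wyn are on, so Yor fires (G5).
Yor and Fen are on, so Ion fires (G1).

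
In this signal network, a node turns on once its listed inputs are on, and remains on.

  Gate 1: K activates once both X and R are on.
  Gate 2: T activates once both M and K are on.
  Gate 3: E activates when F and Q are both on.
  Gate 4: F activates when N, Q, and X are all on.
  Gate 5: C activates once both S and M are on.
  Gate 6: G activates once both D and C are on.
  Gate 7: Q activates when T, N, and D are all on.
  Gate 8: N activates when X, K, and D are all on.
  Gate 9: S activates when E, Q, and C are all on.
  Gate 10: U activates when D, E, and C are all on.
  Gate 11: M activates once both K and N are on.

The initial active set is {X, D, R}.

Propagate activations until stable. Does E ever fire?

X and R are on, so K activates (Gate 1).
Gate 8: X, K, and D on → N on.
K and N are on, so M activates (Gate 11).
M and K are on, so T activates (Gate 2).
T, N, and D are on, so Q activates (Gate 7).
Gate 4: N, Q, and X on → F on.
F and Q are on, so E activates (Gate 3).

Yes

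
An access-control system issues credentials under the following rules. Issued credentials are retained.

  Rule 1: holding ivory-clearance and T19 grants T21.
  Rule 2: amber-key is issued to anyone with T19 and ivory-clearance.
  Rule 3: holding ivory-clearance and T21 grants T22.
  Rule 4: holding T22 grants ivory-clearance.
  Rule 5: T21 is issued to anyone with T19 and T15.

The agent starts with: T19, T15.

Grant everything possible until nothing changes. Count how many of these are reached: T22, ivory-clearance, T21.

1

Holding T19 and T15 grants T21 (Rule 5).
T22 would need ivory-clearance and T21 (Rule 3), but ivory-clearance is never granted.
ivory-clearance would need T22 (Rule 4), but T22 is never granted.
T21: reached.
Reached: T21 — 1 of the 3.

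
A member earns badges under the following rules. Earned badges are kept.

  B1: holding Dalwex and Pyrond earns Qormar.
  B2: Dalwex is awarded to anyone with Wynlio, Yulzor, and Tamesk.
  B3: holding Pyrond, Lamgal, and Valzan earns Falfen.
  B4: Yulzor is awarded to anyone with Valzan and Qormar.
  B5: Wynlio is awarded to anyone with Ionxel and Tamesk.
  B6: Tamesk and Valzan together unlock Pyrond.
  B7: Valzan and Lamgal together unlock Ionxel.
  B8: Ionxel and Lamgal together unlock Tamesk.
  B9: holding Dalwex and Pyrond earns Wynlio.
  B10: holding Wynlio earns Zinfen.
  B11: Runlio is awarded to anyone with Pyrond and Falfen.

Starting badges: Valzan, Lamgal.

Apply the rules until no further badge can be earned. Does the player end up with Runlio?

With Valzan and Lamgal, Ionxel is earned (B7).
With Ionxel and Lamgal, Tamesk is earned (B8).
With Tamesk and Valzan, Pyrond is earned (B6).
With Pyrond, Lamgal, and Valzan, Falfen is earned (B3).
With Pyrond and Falfen, Runlio is earned (B11).

Yes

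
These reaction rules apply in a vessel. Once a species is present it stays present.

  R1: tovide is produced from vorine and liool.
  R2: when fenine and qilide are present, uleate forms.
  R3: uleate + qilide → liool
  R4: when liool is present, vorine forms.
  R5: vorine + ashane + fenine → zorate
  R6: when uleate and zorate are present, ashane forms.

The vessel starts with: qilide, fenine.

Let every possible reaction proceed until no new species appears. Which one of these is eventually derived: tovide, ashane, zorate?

tovide

fenine and qilide present → uleate forms (R2).
uleate and qilide present → liool forms (R3).
liool present → vorine forms (R4).
vorine and liool present → tovide forms (R1).
zorate would need vorine, ashane, and fenine (R5), but ashane never forms. ashane would need uleate and zorate (R6), but zorate never forms.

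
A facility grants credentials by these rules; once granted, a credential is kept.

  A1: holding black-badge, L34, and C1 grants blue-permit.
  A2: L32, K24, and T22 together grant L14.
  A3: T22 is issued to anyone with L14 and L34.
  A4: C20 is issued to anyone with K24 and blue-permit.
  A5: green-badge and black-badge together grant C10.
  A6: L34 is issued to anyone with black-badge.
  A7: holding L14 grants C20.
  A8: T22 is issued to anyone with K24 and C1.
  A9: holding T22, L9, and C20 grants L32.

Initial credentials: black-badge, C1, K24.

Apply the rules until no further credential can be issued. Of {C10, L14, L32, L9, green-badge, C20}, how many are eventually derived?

Holding black-badge grants L34 (A6).
Holding black-badge, L34, and C1 grants blue-permit (A1).
Holding K24 and blue-permit grants C20 (A4).
C10 would need green-badge and black-badge (A5), but green-badge is never granted.
L14 would need L32, K24, and T22 (A2), but L32 is never granted.
L32 would need T22, L9, and C20 (A9), but L9 is never granted.
No rule produces L9, and it is not given.
No rule produces green-badge, and it is not given.
C20: reached.
Reached: C20 — 1 of the 6.

1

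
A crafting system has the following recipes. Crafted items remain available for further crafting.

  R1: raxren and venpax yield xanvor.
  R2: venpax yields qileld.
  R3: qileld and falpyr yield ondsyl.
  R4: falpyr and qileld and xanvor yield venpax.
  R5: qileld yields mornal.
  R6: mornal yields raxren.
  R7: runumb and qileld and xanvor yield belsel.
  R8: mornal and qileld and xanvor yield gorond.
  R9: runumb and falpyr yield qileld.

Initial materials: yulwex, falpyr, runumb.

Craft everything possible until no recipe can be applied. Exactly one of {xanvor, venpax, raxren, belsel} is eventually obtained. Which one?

runumb and falpyr → qileld (R9).
qileld → mornal (R5).
mornal → raxren (R6).
belsel would need runumb, qileld, and xanvor (R7), but xanvor is never obtained. venpax would need falpyr, qileld, and xanvor (R4), but xanvor is never obtained. xanvor would need raxren and venpax (R1), but venpax is never obtained.

raxren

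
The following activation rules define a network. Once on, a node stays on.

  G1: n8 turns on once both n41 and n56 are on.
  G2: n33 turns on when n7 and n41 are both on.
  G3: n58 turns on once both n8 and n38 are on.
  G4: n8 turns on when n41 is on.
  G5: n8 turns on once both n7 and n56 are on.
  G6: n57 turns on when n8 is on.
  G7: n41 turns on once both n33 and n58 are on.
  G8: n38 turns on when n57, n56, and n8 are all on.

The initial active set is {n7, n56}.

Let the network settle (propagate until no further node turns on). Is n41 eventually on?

n41 would need n33 and n58 (G7), but n33 never turns on.

No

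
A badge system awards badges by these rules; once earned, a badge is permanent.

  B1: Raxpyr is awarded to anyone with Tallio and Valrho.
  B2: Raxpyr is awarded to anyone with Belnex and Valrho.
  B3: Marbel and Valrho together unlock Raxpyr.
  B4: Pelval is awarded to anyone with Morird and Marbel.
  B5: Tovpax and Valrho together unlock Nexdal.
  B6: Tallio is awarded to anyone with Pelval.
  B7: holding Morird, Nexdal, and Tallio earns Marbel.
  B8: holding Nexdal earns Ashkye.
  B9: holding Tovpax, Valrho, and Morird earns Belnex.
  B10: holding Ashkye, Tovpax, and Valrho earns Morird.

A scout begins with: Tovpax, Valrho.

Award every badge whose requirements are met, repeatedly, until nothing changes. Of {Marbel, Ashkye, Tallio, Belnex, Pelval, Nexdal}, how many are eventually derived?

With Tovpax and Valrho, Nexdal is earned (B5).
With Nexdal, Ashkye is earned (B8).
With Ashkye, Tovpax, and Valrho, Morird is earned (B10).
With Tovpax, Valrho, and Morird, Belnex is earned (B9).
Marbel would need Morird, Nexdal, and Tallio (B7), but Tallio is never earned.
Ashkye: reached.
Tallio would need Pelval (B6), but Pelval is never earned.
Belnex: reached.
Pelval would need Morird and Marbel (B4), but Marbel is never earned.
Nexdal: reached.
Reached: Ashkye, Belnex, and Nexdal — 3 of the 6.

3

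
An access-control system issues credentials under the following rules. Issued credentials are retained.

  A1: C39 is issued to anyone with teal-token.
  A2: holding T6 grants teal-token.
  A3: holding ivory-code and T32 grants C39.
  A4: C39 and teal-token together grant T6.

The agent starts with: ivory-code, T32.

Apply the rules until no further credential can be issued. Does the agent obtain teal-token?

teal-token would need T6 (A2), but T6 is never granted.

No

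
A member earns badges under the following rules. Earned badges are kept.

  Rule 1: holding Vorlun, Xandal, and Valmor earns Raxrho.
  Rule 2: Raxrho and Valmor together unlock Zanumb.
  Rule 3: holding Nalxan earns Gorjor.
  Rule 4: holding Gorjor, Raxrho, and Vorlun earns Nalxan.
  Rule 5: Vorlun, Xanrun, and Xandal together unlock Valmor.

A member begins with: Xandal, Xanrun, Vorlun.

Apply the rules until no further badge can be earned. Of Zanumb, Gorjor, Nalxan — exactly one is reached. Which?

Zanumb

With Vorlun, Xanrun, and Xandal, Valmor is earned (Rule 5).
With Vorlun, Xandal, and Valmor, Raxrho is earned (Rule 1).
With Raxrho and Valmor, Zanumb is earned (Rule 2).
Nalxan would need Gorjor, Raxrho, and Vorlun (Rule 4), but Gorjor is never earned. Gorjor would need Nalxan (Rule 3), but Nalxan is never earned.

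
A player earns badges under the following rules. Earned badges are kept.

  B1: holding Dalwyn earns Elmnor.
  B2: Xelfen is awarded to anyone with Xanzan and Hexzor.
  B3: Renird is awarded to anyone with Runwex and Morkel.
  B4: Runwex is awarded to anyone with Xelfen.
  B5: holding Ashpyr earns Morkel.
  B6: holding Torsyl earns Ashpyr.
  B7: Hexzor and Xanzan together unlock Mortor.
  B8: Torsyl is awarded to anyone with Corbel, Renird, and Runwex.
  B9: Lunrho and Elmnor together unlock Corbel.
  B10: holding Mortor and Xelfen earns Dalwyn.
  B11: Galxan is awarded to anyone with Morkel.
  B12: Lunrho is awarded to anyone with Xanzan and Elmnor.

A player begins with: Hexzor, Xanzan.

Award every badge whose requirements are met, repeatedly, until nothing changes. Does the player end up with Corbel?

Yes

With Xanzan and Hexzor, Xelfen is earned (B2).
With Hexzor and Xanzan, Mortor is earned (B7).
With Mortor and Xelfen, Dalwyn is earned (B10).
With Dalwyn, Elmnor is earned (B1).
With Xanzan and Elmnor, Lunrho is earned (B12).
With Lunrho and Elmnor, Corbel is earned (B9).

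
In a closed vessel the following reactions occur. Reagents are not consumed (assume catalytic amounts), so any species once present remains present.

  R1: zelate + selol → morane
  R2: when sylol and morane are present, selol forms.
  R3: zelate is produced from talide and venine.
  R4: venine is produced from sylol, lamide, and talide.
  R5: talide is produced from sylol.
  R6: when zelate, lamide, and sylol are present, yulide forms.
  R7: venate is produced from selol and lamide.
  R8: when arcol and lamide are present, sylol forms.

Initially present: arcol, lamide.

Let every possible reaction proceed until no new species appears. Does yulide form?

arcol and lamide present → sylol forms (R8).
sylol present → talide forms (R5).
sylol, lamide, and talide present → venine forms (R4).
talide and venine present → zelate forms (R3).
zelate, lamide, and sylol present → yulide forms (R6).

Yes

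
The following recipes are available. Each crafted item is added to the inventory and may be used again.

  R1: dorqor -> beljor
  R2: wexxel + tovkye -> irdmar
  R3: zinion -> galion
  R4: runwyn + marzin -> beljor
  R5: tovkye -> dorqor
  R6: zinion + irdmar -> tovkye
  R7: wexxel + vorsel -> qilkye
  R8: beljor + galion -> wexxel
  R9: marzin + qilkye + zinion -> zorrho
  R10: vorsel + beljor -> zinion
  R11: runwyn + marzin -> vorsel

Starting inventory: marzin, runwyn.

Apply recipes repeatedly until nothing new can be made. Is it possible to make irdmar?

irdmar would need wexxel and tovkye (R2), but tovkye is never obtained.

No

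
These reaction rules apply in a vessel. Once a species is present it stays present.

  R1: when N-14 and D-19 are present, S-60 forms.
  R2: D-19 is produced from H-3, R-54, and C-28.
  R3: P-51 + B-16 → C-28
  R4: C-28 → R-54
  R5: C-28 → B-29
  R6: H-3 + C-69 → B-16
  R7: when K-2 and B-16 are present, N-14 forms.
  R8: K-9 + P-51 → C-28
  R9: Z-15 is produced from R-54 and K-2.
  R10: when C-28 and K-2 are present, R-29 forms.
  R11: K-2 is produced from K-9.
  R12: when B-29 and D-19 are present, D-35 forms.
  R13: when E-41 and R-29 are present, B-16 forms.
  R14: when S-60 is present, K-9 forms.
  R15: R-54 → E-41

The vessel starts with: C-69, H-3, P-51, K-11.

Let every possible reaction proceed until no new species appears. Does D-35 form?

Yes

H-3 and C-69 present → B-16 forms (R6).
P-51 and B-16 present → C-28 forms (R3).
C-28 present → B-29 forms (R5).
C-28 present → R-54 forms (R4).
H-3, R-54, and C-28 present → D-19 forms (R2).
B-29 and D-19 present → D-35 forms (R12).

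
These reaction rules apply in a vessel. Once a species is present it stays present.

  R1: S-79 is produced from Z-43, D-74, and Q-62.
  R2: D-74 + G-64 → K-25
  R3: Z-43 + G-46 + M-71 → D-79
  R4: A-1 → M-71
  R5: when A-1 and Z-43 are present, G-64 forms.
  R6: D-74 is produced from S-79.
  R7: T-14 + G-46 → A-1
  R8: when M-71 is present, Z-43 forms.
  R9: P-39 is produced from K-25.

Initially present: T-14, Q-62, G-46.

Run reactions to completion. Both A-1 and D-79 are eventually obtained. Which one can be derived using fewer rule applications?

A-1

A-1: T-14 and G-46 present → A-1 forms (R7). [1 rule application]
D-79: T-14 and G-46 present → A-1 forms (R7). A-1 present → M-71 forms (R4). M-71 present → Z-43 forms (R8). Z-43, G-46, and M-71 present → D-79 forms (R3). [4 rule applications]
A-1 needs fewer.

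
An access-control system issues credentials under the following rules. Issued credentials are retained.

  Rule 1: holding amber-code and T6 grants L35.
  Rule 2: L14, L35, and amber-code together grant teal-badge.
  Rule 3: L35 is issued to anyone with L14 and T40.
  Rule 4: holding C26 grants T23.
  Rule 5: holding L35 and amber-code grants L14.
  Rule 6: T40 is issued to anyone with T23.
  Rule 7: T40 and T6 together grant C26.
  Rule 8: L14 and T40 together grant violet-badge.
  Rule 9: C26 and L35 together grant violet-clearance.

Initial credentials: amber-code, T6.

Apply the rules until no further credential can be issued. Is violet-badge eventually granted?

violet-badge would need L14 and T40 (Rule 8), but T40 is never granted.

No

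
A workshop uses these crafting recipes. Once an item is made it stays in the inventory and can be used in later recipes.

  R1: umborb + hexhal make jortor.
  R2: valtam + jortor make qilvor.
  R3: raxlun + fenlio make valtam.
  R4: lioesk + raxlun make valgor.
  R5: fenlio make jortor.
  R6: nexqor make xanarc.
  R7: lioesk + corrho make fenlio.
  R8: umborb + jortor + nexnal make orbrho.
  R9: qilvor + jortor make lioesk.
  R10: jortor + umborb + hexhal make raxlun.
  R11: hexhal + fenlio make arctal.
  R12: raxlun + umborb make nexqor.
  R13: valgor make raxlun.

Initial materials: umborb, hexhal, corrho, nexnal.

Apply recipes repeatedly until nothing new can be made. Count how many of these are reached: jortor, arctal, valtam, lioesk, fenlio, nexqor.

2

umborb + hexhal → jortor (R1).
jortor + umborb + hexhal → raxlun (R10).
Using R12, raxlun and umborb make nexqor.
jortor: reached.
arctal would need hexhal and fenlio (R11), but fenlio is never obtained.
valtam would need raxlun and fenlio (R3), but fenlio is never obtained.
lioesk would need qilvor and jortor (R9), but qilvor is never obtained.
fenlio would need lioesk and corrho (R7), but lioesk is never obtained.
nexqor: reached.
Reached: jortor and nexqor — 2 of the 6.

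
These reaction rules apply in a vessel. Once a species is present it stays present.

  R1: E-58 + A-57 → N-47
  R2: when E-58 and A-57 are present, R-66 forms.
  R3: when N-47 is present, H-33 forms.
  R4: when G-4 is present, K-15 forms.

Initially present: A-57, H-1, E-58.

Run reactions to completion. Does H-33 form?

E-58 and A-57 present → N-47 forms (R1).
N-47 present → H-33 forms (R3).

Yes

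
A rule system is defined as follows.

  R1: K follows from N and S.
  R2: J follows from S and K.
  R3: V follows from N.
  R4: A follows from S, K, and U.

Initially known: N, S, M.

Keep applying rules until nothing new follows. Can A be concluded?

No

A would need S, K, and U (R4), but U is never established.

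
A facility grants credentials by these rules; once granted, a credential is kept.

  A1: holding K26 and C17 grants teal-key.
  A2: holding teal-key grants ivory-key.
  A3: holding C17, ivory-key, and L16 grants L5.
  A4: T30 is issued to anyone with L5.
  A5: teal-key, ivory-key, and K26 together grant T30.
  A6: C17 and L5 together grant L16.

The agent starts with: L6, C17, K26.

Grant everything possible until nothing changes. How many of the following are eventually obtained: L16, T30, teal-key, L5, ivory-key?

Holding K26 and C17 grants teal-key (A1).
Holding teal-key grants ivory-key (A2).
Holding teal-key, ivory-key, and K26 grants T30 (A5).
L16 would need C17 and L5 (A6), but L5 is never granted.
T30: reached.
teal-key: reached.
L5 would need C17, ivory-key, and L16 (A3), but L16 is never granted.
ivory-key: reached.
Reached: T30, teal-key, and ivory-key — 3 of the 5.

3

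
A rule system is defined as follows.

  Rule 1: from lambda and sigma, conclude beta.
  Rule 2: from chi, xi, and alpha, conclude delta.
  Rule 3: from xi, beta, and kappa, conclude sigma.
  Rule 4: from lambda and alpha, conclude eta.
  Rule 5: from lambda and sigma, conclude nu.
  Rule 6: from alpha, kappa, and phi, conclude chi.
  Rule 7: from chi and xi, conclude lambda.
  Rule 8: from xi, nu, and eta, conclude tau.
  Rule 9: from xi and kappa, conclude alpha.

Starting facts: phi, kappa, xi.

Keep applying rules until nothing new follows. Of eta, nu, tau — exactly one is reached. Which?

From xi and kappa, Rule 9 gives alpha.
From alpha, kappa, and phi, Rule 6 gives chi.
chi and xi hold, so lambda follows (Rule 7).
From lambda and alpha, Rule 4 gives eta.
nu would need lambda and sigma (Rule 5), but sigma is never established. tau would need xi, nu, and eta (Rule 8), but nu is never established.

eta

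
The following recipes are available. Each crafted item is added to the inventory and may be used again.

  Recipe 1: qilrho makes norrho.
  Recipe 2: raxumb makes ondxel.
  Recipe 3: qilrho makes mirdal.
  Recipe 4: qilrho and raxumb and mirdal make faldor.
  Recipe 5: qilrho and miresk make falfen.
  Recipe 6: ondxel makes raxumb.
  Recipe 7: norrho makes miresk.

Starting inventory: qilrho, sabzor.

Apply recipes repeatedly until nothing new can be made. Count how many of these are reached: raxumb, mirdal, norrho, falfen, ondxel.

Using Recipe 3, qilrho makes mirdal.
qilrho → norrho (Recipe 1).
Using Recipe 7, norrho makes miresk.
qilrho and miresk → falfen (Recipe 5).
raxumb would need ondxel (Recipe 6), but ondxel is never obtained.
mirdal: reached.
norrho: reached.
falfen: reached.
ondxel would need raxumb (Recipe 2), but raxumb is never obtained.
Reached: mirdal, norrho, and falfen — 3 of the 5.

3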